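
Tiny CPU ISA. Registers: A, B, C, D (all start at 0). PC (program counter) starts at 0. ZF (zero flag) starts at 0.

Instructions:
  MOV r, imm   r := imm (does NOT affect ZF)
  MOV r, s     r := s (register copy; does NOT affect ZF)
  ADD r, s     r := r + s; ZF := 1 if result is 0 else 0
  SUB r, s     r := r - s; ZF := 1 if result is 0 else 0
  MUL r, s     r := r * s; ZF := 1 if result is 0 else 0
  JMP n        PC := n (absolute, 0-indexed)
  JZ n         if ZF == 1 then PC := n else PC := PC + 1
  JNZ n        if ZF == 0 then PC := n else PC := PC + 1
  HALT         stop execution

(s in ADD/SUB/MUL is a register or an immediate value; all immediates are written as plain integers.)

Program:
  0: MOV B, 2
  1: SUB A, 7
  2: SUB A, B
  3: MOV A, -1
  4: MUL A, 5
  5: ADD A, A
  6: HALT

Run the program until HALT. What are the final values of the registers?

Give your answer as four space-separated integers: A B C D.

Answer: -10 2 0 0

Derivation:
Step 1: PC=0 exec 'MOV B, 2'. After: A=0 B=2 C=0 D=0 ZF=0 PC=1
Step 2: PC=1 exec 'SUB A, 7'. After: A=-7 B=2 C=0 D=0 ZF=0 PC=2
Step 3: PC=2 exec 'SUB A, B'. After: A=-9 B=2 C=0 D=0 ZF=0 PC=3
Step 4: PC=3 exec 'MOV A, -1'. After: A=-1 B=2 C=0 D=0 ZF=0 PC=4
Step 5: PC=4 exec 'MUL A, 5'. After: A=-5 B=2 C=0 D=0 ZF=0 PC=5
Step 6: PC=5 exec 'ADD A, A'. After: A=-10 B=2 C=0 D=0 ZF=0 PC=6
Step 7: PC=6 exec 'HALT'. After: A=-10 B=2 C=0 D=0 ZF=0 PC=6 HALTED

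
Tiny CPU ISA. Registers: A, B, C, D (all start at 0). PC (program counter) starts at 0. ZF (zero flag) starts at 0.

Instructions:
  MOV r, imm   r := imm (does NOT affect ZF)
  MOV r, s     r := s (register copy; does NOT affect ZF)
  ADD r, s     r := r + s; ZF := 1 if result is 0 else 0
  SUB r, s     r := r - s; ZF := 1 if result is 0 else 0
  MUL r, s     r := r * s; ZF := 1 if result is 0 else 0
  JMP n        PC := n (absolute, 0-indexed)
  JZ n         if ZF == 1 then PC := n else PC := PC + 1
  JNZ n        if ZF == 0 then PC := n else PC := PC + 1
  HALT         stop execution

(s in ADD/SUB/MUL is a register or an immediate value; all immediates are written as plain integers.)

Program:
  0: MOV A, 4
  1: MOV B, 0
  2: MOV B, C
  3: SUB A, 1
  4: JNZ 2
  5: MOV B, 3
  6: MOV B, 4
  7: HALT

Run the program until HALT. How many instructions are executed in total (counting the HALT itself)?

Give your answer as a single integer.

Step 1: PC=0 exec 'MOV A, 4'. After: A=4 B=0 C=0 D=0 ZF=0 PC=1
Step 2: PC=1 exec 'MOV B, 0'. After: A=4 B=0 C=0 D=0 ZF=0 PC=2
Step 3: PC=2 exec 'MOV B, C'. After: A=4 B=0 C=0 D=0 ZF=0 PC=3
Step 4: PC=3 exec 'SUB A, 1'. After: A=3 B=0 C=0 D=0 ZF=0 PC=4
Step 5: PC=4 exec 'JNZ 2'. After: A=3 B=0 C=0 D=0 ZF=0 PC=2
Step 6: PC=2 exec 'MOV B, C'. After: A=3 B=0 C=0 D=0 ZF=0 PC=3
Step 7: PC=3 exec 'SUB A, 1'. After: A=2 B=0 C=0 D=0 ZF=0 PC=4
Step 8: PC=4 exec 'JNZ 2'. After: A=2 B=0 C=0 D=0 ZF=0 PC=2
Step 9: PC=2 exec 'MOV B, C'. After: A=2 B=0 C=0 D=0 ZF=0 PC=3
Step 10: PC=3 exec 'SUB A, 1'. After: A=1 B=0 C=0 D=0 ZF=0 PC=4
Step 11: PC=4 exec 'JNZ 2'. After: A=1 B=0 C=0 D=0 ZF=0 PC=2
Step 12: PC=2 exec 'MOV B, C'. After: A=1 B=0 C=0 D=0 ZF=0 PC=3
Step 13: PC=3 exec 'SUB A, 1'. After: A=0 B=0 C=0 D=0 ZF=1 PC=4
Step 14: PC=4 exec 'JNZ 2'. After: A=0 B=0 C=0 D=0 ZF=1 PC=5
Step 15: PC=5 exec 'MOV B, 3'. After: A=0 B=3 C=0 D=0 ZF=1 PC=6
Step 16: PC=6 exec 'MOV B, 4'. After: A=0 B=4 C=0 D=0 ZF=1 PC=7
Step 17: PC=7 exec 'HALT'. After: A=0 B=4 C=0 D=0 ZF=1 PC=7 HALTED
Total instructions executed: 17

Answer: 17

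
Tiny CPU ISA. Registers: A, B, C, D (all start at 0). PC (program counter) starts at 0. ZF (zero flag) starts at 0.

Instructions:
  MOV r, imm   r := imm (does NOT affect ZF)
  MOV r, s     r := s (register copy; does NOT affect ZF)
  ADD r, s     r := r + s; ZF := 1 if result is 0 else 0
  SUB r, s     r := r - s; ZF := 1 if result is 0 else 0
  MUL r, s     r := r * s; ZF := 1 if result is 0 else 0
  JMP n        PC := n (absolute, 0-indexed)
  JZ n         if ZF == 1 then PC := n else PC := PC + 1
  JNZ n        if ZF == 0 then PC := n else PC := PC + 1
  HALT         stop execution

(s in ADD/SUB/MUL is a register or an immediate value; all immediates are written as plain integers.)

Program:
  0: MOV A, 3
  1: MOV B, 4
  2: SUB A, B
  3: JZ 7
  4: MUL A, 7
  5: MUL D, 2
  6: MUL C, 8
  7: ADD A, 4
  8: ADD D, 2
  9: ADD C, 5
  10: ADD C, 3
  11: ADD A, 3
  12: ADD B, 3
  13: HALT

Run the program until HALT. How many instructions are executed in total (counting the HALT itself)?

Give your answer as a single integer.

Step 1: PC=0 exec 'MOV A, 3'. After: A=3 B=0 C=0 D=0 ZF=0 PC=1
Step 2: PC=1 exec 'MOV B, 4'. After: A=3 B=4 C=0 D=0 ZF=0 PC=2
Step 3: PC=2 exec 'SUB A, B'. After: A=-1 B=4 C=0 D=0 ZF=0 PC=3
Step 4: PC=3 exec 'JZ 7'. After: A=-1 B=4 C=0 D=0 ZF=0 PC=4
Step 5: PC=4 exec 'MUL A, 7'. After: A=-7 B=4 C=0 D=0 ZF=0 PC=5
Step 6: PC=5 exec 'MUL D, 2'. After: A=-7 B=4 C=0 D=0 ZF=1 PC=6
Step 7: PC=6 exec 'MUL C, 8'. After: A=-7 B=4 C=0 D=0 ZF=1 PC=7
Step 8: PC=7 exec 'ADD A, 4'. After: A=-3 B=4 C=0 D=0 ZF=0 PC=8
Step 9: PC=8 exec 'ADD D, 2'. After: A=-3 B=4 C=0 D=2 ZF=0 PC=9
Step 10: PC=9 exec 'ADD C, 5'. After: A=-3 B=4 C=5 D=2 ZF=0 PC=10
Step 11: PC=10 exec 'ADD C, 3'. After: A=-3 B=4 C=8 D=2 ZF=0 PC=11
Step 12: PC=11 exec 'ADD A, 3'. After: A=0 B=4 C=8 D=2 ZF=1 PC=12
Step 13: PC=12 exec 'ADD B, 3'. After: A=0 B=7 C=8 D=2 ZF=0 PC=13
Step 14: PC=13 exec 'HALT'. After: A=0 B=7 C=8 D=2 ZF=0 PC=13 HALTED
Total instructions executed: 14

Answer: 14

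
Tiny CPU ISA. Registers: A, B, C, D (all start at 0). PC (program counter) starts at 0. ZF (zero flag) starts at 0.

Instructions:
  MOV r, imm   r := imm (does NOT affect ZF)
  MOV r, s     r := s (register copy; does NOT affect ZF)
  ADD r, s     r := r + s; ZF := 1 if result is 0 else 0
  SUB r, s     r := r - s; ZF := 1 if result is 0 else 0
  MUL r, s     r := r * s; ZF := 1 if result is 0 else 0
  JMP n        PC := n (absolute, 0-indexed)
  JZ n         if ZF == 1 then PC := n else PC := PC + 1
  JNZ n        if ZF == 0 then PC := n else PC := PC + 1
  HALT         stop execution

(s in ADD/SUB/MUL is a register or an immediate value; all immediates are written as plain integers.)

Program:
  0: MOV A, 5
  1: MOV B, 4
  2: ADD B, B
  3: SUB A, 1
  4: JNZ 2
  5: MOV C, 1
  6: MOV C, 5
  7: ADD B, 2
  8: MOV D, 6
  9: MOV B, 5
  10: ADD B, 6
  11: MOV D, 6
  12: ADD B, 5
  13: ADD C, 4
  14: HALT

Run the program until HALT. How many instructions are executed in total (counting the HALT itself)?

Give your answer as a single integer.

Answer: 27

Derivation:
Step 1: PC=0 exec 'MOV A, 5'. After: A=5 B=0 C=0 D=0 ZF=0 PC=1
Step 2: PC=1 exec 'MOV B, 4'. After: A=5 B=4 C=0 D=0 ZF=0 PC=2
Step 3: PC=2 exec 'ADD B, B'. After: A=5 B=8 C=0 D=0 ZF=0 PC=3
Step 4: PC=3 exec 'SUB A, 1'. After: A=4 B=8 C=0 D=0 ZF=0 PC=4
Step 5: PC=4 exec 'JNZ 2'. After: A=4 B=8 C=0 D=0 ZF=0 PC=2
Step 6: PC=2 exec 'ADD B, B'. After: A=4 B=16 C=0 D=0 ZF=0 PC=3
Step 7: PC=3 exec 'SUB A, 1'. After: A=3 B=16 C=0 D=0 ZF=0 PC=4
Step 8: PC=4 exec 'JNZ 2'. After: A=3 B=16 C=0 D=0 ZF=0 PC=2
Step 9: PC=2 exec 'ADD B, B'. After: A=3 B=32 C=0 D=0 ZF=0 PC=3
Step 10: PC=3 exec 'SUB A, 1'. After: A=2 B=32 C=0 D=0 ZF=0 PC=4
Step 11: PC=4 exec 'JNZ 2'. After: A=2 B=32 C=0 D=0 ZF=0 PC=2
Step 12: PC=2 exec 'ADD B, B'. After: A=2 B=64 C=0 D=0 ZF=0 PC=3
Step 13: PC=3 exec 'SUB A, 1'. After: A=1 B=64 C=0 D=0 ZF=0 PC=4
Step 14: PC=4 exec 'JNZ 2'. After: A=1 B=64 C=0 D=0 ZF=0 PC=2
Step 15: PC=2 exec 'ADD B, B'. After: A=1 B=128 C=0 D=0 ZF=0 PC=3
Step 16: PC=3 exec 'SUB A, 1'. After: A=0 B=128 C=0 D=0 ZF=1 PC=4
Step 17: PC=4 exec 'JNZ 2'. After: A=0 B=128 C=0 D=0 ZF=1 PC=5
Step 18: PC=5 exec 'MOV C, 1'. After: A=0 B=128 C=1 D=0 ZF=1 PC=6
Step 19: PC=6 exec 'MOV C, 5'. After: A=0 B=128 C=5 D=0 ZF=1 PC=7
Step 20: PC=7 exec 'ADD B, 2'. After: A=0 B=130 C=5 D=0 ZF=0 PC=8
Step 21: PC=8 exec 'MOV D, 6'. After: A=0 B=130 C=5 D=6 ZF=0 PC=9
Step 22: PC=9 exec 'MOV B, 5'. After: A=0 B=5 C=5 D=6 ZF=0 PC=10
Step 23: PC=10 exec 'ADD B, 6'. After: A=0 B=11 C=5 D=6 ZF=0 PC=11
Step 24: PC=11 exec 'MOV D, 6'. After: A=0 B=11 C=5 D=6 ZF=0 PC=12
Step 25: PC=12 exec 'ADD B, 5'. After: A=0 B=16 C=5 D=6 ZF=0 PC=13
Step 26: PC=13 exec 'ADD C, 4'. After: A=0 B=16 C=9 D=6 ZF=0 PC=14
Step 27: PC=14 exec 'HALT'. After: A=0 B=16 C=9 D=6 ZF=0 PC=14 HALTED
Total instructions executed: 27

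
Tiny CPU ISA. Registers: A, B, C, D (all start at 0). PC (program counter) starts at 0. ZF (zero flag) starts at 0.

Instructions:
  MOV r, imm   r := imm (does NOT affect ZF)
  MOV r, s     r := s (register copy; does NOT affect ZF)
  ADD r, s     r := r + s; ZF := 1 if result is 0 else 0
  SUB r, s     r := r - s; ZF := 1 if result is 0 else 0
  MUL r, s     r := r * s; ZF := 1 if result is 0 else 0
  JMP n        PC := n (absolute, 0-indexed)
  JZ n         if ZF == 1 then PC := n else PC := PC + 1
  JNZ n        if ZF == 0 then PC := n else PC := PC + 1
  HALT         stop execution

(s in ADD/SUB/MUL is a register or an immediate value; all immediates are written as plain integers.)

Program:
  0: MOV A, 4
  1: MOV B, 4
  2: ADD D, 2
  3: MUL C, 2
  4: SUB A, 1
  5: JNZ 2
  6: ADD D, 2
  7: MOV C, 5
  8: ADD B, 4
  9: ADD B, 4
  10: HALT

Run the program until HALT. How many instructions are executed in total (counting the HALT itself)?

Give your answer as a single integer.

Answer: 23

Derivation:
Step 1: PC=0 exec 'MOV A, 4'. After: A=4 B=0 C=0 D=0 ZF=0 PC=1
Step 2: PC=1 exec 'MOV B, 4'. After: A=4 B=4 C=0 D=0 ZF=0 PC=2
Step 3: PC=2 exec 'ADD D, 2'. After: A=4 B=4 C=0 D=2 ZF=0 PC=3
Step 4: PC=3 exec 'MUL C, 2'. After: A=4 B=4 C=0 D=2 ZF=1 PC=4
Step 5: PC=4 exec 'SUB A, 1'. After: A=3 B=4 C=0 D=2 ZF=0 PC=5
Step 6: PC=5 exec 'JNZ 2'. After: A=3 B=4 C=0 D=2 ZF=0 PC=2
Step 7: PC=2 exec 'ADD D, 2'. After: A=3 B=4 C=0 D=4 ZF=0 PC=3
Step 8: PC=3 exec 'MUL C, 2'. After: A=3 B=4 C=0 D=4 ZF=1 PC=4
Step 9: PC=4 exec 'SUB A, 1'. After: A=2 B=4 C=0 D=4 ZF=0 PC=5
Step 10: PC=5 exec 'JNZ 2'. After: A=2 B=4 C=0 D=4 ZF=0 PC=2
Step 11: PC=2 exec 'ADD D, 2'. After: A=2 B=4 C=0 D=6 ZF=0 PC=3
Step 12: PC=3 exec 'MUL C, 2'. After: A=2 B=4 C=0 D=6 ZF=1 PC=4
Step 13: PC=4 exec 'SUB A, 1'. After: A=1 B=4 C=0 D=6 ZF=0 PC=5
Step 14: PC=5 exec 'JNZ 2'. After: A=1 B=4 C=0 D=6 ZF=0 PC=2
Step 15: PC=2 exec 'ADD D, 2'. After: A=1 B=4 C=0 D=8 ZF=0 PC=3
Step 16: PC=3 exec 'MUL C, 2'. After: A=1 B=4 C=0 D=8 ZF=1 PC=4
Step 17: PC=4 exec 'SUB A, 1'. After: A=0 B=4 C=0 D=8 ZF=1 PC=5
Step 18: PC=5 exec 'JNZ 2'. After: A=0 B=4 C=0 D=8 ZF=1 PC=6
Step 19: PC=6 exec 'ADD D, 2'. After: A=0 B=4 C=0 D=10 ZF=0 PC=7
Step 20: PC=7 exec 'MOV C, 5'. After: A=0 B=4 C=5 D=10 ZF=0 PC=8
Step 21: PC=8 exec 'ADD B, 4'. After: A=0 B=8 C=5 D=10 ZF=0 PC=9
Step 22: PC=9 exec 'ADD B, 4'. After: A=0 B=12 C=5 D=10 ZF=0 PC=10
Step 23: PC=10 exec 'HALT'. After: A=0 B=12 C=5 D=10 ZF=0 PC=10 HALTED
Total instructions executed: 23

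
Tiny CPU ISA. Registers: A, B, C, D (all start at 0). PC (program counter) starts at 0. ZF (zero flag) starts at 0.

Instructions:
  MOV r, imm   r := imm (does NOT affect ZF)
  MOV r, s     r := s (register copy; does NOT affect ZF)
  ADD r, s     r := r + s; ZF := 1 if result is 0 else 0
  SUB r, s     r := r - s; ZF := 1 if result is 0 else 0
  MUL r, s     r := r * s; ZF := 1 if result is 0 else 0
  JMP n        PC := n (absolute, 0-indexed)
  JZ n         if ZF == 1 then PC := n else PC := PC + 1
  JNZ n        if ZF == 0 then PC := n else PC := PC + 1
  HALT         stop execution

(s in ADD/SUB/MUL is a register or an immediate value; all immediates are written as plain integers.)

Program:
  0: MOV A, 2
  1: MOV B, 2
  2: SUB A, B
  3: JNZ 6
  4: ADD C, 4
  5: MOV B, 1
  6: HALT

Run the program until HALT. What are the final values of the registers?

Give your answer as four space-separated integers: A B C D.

Step 1: PC=0 exec 'MOV A, 2'. After: A=2 B=0 C=0 D=0 ZF=0 PC=1
Step 2: PC=1 exec 'MOV B, 2'. After: A=2 B=2 C=0 D=0 ZF=0 PC=2
Step 3: PC=2 exec 'SUB A, B'. After: A=0 B=2 C=0 D=0 ZF=1 PC=3
Step 4: PC=3 exec 'JNZ 6'. After: A=0 B=2 C=0 D=0 ZF=1 PC=4
Step 5: PC=4 exec 'ADD C, 4'. After: A=0 B=2 C=4 D=0 ZF=0 PC=5
Step 6: PC=5 exec 'MOV B, 1'. After: A=0 B=1 C=4 D=0 ZF=0 PC=6
Step 7: PC=6 exec 'HALT'. After: A=0 B=1 C=4 D=0 ZF=0 PC=6 HALTED

Answer: 0 1 4 0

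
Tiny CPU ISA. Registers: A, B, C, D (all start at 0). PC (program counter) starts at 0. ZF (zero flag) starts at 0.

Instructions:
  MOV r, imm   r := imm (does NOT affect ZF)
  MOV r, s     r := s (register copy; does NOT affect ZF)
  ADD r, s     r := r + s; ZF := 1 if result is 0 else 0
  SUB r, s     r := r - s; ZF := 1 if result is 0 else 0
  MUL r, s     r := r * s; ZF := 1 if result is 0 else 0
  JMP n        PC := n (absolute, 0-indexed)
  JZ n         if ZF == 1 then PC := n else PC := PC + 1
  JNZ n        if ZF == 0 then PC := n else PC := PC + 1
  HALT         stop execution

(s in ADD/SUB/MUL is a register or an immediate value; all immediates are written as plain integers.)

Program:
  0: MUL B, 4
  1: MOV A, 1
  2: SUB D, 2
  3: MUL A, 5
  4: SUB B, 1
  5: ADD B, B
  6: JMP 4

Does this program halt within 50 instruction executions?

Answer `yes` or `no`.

Answer: no

Derivation:
Step 1: PC=0 exec 'MUL B, 4'. After: A=0 B=0 C=0 D=0 ZF=1 PC=1
Step 2: PC=1 exec 'MOV A, 1'. After: A=1 B=0 C=0 D=0 ZF=1 PC=2
Step 3: PC=2 exec 'SUB D, 2'. After: A=1 B=0 C=0 D=-2 ZF=0 PC=3
Step 4: PC=3 exec 'MUL A, 5'. After: A=5 B=0 C=0 D=-2 ZF=0 PC=4
Step 5: PC=4 exec 'SUB B, 1'. After: A=5 B=-1 C=0 D=-2 ZF=0 PC=5
Step 6: PC=5 exec 'ADD B, B'. After: A=5 B=-2 C=0 D=-2 ZF=0 PC=6
Step 7: PC=6 exec 'JMP 4'. After: A=5 B=-2 C=0 D=-2 ZF=0 PC=4
Step 8: PC=4 exec 'SUB B, 1'. After: A=5 B=-3 C=0 D=-2 ZF=0 PC=5
Step 9: PC=5 exec 'ADD B, B'. After: A=5 B=-6 C=0 D=-2 ZF=0 PC=6
Step 10: PC=6 exec 'JMP 4'. After: A=5 B=-6 C=0 D=-2 ZF=0 PC=4
Step 11: PC=4 exec 'SUB B, 1'. After: A=5 B=-7 C=0 D=-2 ZF=0 PC=5
Step 12: PC=5 exec 'ADD B, B'. After: A=5 B=-14 C=0 D=-2 ZF=0 PC=6
Step 13: PC=6 exec 'JMP 4'. After: A=5 B=-14 C=0 D=-2 ZF=0 PC=4
Step 14: PC=4 exec 'SUB B, 1'. After: A=5 B=-15 C=0 D=-2 ZF=0 PC=5
Step 15: PC=5 exec 'ADD B, B'. After: A=5 B=-30 C=0 D=-2 ZF=0 PC=6
After 50 steps: not halted. PC revisits the same instructions with no path to HALT; will never halt.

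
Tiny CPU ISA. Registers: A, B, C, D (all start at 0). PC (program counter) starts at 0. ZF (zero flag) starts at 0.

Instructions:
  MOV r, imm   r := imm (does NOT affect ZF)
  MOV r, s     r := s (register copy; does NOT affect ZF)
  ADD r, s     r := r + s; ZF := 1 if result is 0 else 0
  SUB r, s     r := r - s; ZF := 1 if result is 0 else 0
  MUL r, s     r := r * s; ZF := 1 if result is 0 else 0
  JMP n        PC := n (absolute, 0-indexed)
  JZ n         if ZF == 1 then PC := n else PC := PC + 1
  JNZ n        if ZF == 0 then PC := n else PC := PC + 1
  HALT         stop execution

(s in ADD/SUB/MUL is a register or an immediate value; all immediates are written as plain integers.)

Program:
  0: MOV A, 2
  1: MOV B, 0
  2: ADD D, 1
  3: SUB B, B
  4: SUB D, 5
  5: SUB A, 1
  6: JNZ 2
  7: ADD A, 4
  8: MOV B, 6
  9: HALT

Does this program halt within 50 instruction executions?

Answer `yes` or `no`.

Answer: yes

Derivation:
Step 1: PC=0 exec 'MOV A, 2'. After: A=2 B=0 C=0 D=0 ZF=0 PC=1
Step 2: PC=1 exec 'MOV B, 0'. After: A=2 B=0 C=0 D=0 ZF=0 PC=2
Step 3: PC=2 exec 'ADD D, 1'. After: A=2 B=0 C=0 D=1 ZF=0 PC=3
Step 4: PC=3 exec 'SUB B, B'. After: A=2 B=0 C=0 D=1 ZF=1 PC=4
Step 5: PC=4 exec 'SUB D, 5'. After: A=2 B=0 C=0 D=-4 ZF=0 PC=5
Step 6: PC=5 exec 'SUB A, 1'. After: A=1 B=0 C=0 D=-4 ZF=0 PC=6
Step 7: PC=6 exec 'JNZ 2'. After: A=1 B=0 C=0 D=-4 ZF=0 PC=2
Step 8: PC=2 exec 'ADD D, 1'. After: A=1 B=0 C=0 D=-3 ZF=0 PC=3
Step 9: PC=3 exec 'SUB B, B'. After: A=1 B=0 C=0 D=-3 ZF=1 PC=4
Step 10: PC=4 exec 'SUB D, 5'. After: A=1 B=0 C=0 D=-8 ZF=0 PC=5
Step 11: PC=5 exec 'SUB A, 1'. After: A=0 B=0 C=0 D=-8 ZF=1 PC=6
Step 12: PC=6 exec 'JNZ 2'. After: A=0 B=0 C=0 D=-8 ZF=1 PC=7
Step 13: PC=7 exec 'ADD A, 4'. After: A=4 B=0 C=0 D=-8 ZF=0 PC=8
Step 14: PC=8 exec 'MOV B, 6'. After: A=4 B=6 C=0 D=-8 ZF=0 PC=9
Step 15: PC=9 exec 'HALT'. After: A=4 B=6 C=0 D=-8 ZF=0 PC=9 HALTED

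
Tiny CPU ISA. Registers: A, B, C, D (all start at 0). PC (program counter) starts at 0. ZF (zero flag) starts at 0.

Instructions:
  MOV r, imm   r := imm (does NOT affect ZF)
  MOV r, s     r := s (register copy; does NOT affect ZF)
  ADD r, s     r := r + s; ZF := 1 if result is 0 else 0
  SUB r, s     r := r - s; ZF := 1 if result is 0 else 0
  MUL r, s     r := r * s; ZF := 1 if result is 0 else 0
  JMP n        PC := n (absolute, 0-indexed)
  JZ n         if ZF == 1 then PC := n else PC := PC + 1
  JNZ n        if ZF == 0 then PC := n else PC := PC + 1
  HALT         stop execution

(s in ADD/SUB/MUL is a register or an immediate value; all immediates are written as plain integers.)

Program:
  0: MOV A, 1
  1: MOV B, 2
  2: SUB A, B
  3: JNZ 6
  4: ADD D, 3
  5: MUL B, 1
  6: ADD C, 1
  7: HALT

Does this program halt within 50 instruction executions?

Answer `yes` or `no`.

Step 1: PC=0 exec 'MOV A, 1'. After: A=1 B=0 C=0 D=0 ZF=0 PC=1
Step 2: PC=1 exec 'MOV B, 2'. After: A=1 B=2 C=0 D=0 ZF=0 PC=2
Step 3: PC=2 exec 'SUB A, B'. After: A=-1 B=2 C=0 D=0 ZF=0 PC=3
Step 4: PC=3 exec 'JNZ 6'. After: A=-1 B=2 C=0 D=0 ZF=0 PC=6
Step 5: PC=6 exec 'ADD C, 1'. After: A=-1 B=2 C=1 D=0 ZF=0 PC=7
Step 6: PC=7 exec 'HALT'. After: A=-1 B=2 C=1 D=0 ZF=0 PC=7 HALTED

Answer: yes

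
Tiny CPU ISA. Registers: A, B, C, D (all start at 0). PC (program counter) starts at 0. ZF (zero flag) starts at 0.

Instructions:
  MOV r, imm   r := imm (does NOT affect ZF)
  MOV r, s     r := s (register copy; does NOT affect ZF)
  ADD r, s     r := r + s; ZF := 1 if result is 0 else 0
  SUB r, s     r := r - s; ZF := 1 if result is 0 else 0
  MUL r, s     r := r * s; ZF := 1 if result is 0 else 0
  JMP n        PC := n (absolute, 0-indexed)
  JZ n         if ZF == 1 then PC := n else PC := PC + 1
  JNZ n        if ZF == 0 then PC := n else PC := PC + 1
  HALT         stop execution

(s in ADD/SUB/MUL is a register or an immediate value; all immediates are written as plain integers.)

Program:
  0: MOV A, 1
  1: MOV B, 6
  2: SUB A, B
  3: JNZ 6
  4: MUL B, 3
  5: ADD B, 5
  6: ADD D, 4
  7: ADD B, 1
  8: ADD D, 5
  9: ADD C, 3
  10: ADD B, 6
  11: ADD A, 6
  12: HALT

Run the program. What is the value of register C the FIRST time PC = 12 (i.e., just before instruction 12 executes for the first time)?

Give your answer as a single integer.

Step 1: PC=0 exec 'MOV A, 1'. After: A=1 B=0 C=0 D=0 ZF=0 PC=1
Step 2: PC=1 exec 'MOV B, 6'. After: A=1 B=6 C=0 D=0 ZF=0 PC=2
Step 3: PC=2 exec 'SUB A, B'. After: A=-5 B=6 C=0 D=0 ZF=0 PC=3
Step 4: PC=3 exec 'JNZ 6'. After: A=-5 B=6 C=0 D=0 ZF=0 PC=6
Step 5: PC=6 exec 'ADD D, 4'. After: A=-5 B=6 C=0 D=4 ZF=0 PC=7
Step 6: PC=7 exec 'ADD B, 1'. After: A=-5 B=7 C=0 D=4 ZF=0 PC=8
Step 7: PC=8 exec 'ADD D, 5'. After: A=-5 B=7 C=0 D=9 ZF=0 PC=9
Step 8: PC=9 exec 'ADD C, 3'. After: A=-5 B=7 C=3 D=9 ZF=0 PC=10
Step 9: PC=10 exec 'ADD B, 6'. After: A=-5 B=13 C=3 D=9 ZF=0 PC=11
Step 10: PC=11 exec 'ADD A, 6'. After: A=1 B=13 C=3 D=9 ZF=0 PC=12
First time PC=12: C=3

3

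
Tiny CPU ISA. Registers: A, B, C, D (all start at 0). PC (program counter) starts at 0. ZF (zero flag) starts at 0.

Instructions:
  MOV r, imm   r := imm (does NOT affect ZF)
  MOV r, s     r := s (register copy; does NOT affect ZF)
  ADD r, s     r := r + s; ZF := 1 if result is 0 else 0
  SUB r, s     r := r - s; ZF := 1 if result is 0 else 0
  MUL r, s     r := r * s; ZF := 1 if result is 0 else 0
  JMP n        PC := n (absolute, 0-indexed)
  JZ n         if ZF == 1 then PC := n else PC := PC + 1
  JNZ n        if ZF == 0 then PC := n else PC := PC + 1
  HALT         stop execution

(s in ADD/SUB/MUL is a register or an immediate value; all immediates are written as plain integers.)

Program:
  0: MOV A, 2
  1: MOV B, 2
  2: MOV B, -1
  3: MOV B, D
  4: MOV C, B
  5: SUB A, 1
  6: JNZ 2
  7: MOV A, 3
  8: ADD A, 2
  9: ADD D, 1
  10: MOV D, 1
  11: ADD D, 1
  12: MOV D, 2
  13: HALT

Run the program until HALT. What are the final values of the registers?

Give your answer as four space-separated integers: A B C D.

Step 1: PC=0 exec 'MOV A, 2'. After: A=2 B=0 C=0 D=0 ZF=0 PC=1
Step 2: PC=1 exec 'MOV B, 2'. After: A=2 B=2 C=0 D=0 ZF=0 PC=2
Step 3: PC=2 exec 'MOV B, -1'. After: A=2 B=-1 C=0 D=0 ZF=0 PC=3
Step 4: PC=3 exec 'MOV B, D'. After: A=2 B=0 C=0 D=0 ZF=0 PC=4
Step 5: PC=4 exec 'MOV C, B'. After: A=2 B=0 C=0 D=0 ZF=0 PC=5
Step 6: PC=5 exec 'SUB A, 1'. After: A=1 B=0 C=0 D=0 ZF=0 PC=6
Step 7: PC=6 exec 'JNZ 2'. After: A=1 B=0 C=0 D=0 ZF=0 PC=2
Step 8: PC=2 exec 'MOV B, -1'. After: A=1 B=-1 C=0 D=0 ZF=0 PC=3
Step 9: PC=3 exec 'MOV B, D'. After: A=1 B=0 C=0 D=0 ZF=0 PC=4
Step 10: PC=4 exec 'MOV C, B'. After: A=1 B=0 C=0 D=0 ZF=0 PC=5
Step 11: PC=5 exec 'SUB A, 1'. After: A=0 B=0 C=0 D=0 ZF=1 PC=6
Step 12: PC=6 exec 'JNZ 2'. After: A=0 B=0 C=0 D=0 ZF=1 PC=7
Step 13: PC=7 exec 'MOV A, 3'. After: A=3 B=0 C=0 D=0 ZF=1 PC=8
Step 14: PC=8 exec 'ADD A, 2'. After: A=5 B=0 C=0 D=0 ZF=0 PC=9
Step 15: PC=9 exec 'ADD D, 1'. After: A=5 B=0 C=0 D=1 ZF=0 PC=10
Step 16: PC=10 exec 'MOV D, 1'. After: A=5 B=0 C=0 D=1 ZF=0 PC=11
Step 17: PC=11 exec 'ADD D, 1'. After: A=5 B=0 C=0 D=2 ZF=0 PC=12
Step 18: PC=12 exec 'MOV D, 2'. After: A=5 B=0 C=0 D=2 ZF=0 PC=13
Step 19: PC=13 exec 'HALT'. After: A=5 B=0 C=0 D=2 ZF=0 PC=13 HALTED

Answer: 5 0 0 2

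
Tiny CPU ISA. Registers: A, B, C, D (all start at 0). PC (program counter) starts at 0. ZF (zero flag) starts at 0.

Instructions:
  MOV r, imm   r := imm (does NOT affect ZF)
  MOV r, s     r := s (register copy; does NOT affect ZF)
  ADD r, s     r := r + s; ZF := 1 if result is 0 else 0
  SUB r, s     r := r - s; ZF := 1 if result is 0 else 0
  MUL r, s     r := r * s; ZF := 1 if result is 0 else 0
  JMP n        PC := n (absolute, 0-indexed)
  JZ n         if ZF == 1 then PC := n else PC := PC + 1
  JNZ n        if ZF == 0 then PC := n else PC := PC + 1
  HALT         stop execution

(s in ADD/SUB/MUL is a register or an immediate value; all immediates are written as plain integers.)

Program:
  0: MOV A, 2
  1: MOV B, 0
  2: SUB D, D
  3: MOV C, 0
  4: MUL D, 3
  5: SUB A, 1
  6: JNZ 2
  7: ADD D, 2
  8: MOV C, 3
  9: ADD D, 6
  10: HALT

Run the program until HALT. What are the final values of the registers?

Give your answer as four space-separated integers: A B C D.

Answer: 0 0 3 8

Derivation:
Step 1: PC=0 exec 'MOV A, 2'. After: A=2 B=0 C=0 D=0 ZF=0 PC=1
Step 2: PC=1 exec 'MOV B, 0'. After: A=2 B=0 C=0 D=0 ZF=0 PC=2
Step 3: PC=2 exec 'SUB D, D'. After: A=2 B=0 C=0 D=0 ZF=1 PC=3
Step 4: PC=3 exec 'MOV C, 0'. After: A=2 B=0 C=0 D=0 ZF=1 PC=4
Step 5: PC=4 exec 'MUL D, 3'. After: A=2 B=0 C=0 D=0 ZF=1 PC=5
Step 6: PC=5 exec 'SUB A, 1'. After: A=1 B=0 C=0 D=0 ZF=0 PC=6
Step 7: PC=6 exec 'JNZ 2'. After: A=1 B=0 C=0 D=0 ZF=0 PC=2
Step 8: PC=2 exec 'SUB D, D'. After: A=1 B=0 C=0 D=0 ZF=1 PC=3
Step 9: PC=3 exec 'MOV C, 0'. After: A=1 B=0 C=0 D=0 ZF=1 PC=4
Step 10: PC=4 exec 'MUL D, 3'. After: A=1 B=0 C=0 D=0 ZF=1 PC=5
Step 11: PC=5 exec 'SUB A, 1'. After: A=0 B=0 C=0 D=0 ZF=1 PC=6
Step 12: PC=6 exec 'JNZ 2'. After: A=0 B=0 C=0 D=0 ZF=1 PC=7
Step 13: PC=7 exec 'ADD D, 2'. After: A=0 B=0 C=0 D=2 ZF=0 PC=8
Step 14: PC=8 exec 'MOV C, 3'. After: A=0 B=0 C=3 D=2 ZF=0 PC=9
Step 15: PC=9 exec 'ADD D, 6'. After: A=0 B=0 C=3 D=8 ZF=0 PC=10
Step 16: PC=10 exec 'HALT'. After: A=0 B=0 C=3 D=8 ZF=0 PC=10 HALTED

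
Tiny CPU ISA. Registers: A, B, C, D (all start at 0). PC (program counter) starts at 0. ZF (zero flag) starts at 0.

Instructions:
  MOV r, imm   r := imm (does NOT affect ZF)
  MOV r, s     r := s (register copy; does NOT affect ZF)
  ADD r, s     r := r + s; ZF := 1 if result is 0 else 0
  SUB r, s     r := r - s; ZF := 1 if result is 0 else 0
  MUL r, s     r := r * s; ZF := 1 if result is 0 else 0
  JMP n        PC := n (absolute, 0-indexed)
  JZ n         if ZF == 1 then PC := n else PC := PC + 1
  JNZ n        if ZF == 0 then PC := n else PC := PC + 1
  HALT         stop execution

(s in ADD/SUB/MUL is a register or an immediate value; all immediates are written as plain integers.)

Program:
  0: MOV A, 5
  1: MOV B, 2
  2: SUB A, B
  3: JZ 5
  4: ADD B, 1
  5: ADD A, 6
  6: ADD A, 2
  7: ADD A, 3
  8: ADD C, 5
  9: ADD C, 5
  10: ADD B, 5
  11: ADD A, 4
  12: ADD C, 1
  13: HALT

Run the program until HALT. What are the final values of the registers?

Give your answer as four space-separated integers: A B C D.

Answer: 18 8 11 0

Derivation:
Step 1: PC=0 exec 'MOV A, 5'. After: A=5 B=0 C=0 D=0 ZF=0 PC=1
Step 2: PC=1 exec 'MOV B, 2'. After: A=5 B=2 C=0 D=0 ZF=0 PC=2
Step 3: PC=2 exec 'SUB A, B'. After: A=3 B=2 C=0 D=0 ZF=0 PC=3
Step 4: PC=3 exec 'JZ 5'. After: A=3 B=2 C=0 D=0 ZF=0 PC=4
Step 5: PC=4 exec 'ADD B, 1'. After: A=3 B=3 C=0 D=0 ZF=0 PC=5
Step 6: PC=5 exec 'ADD A, 6'. After: A=9 B=3 C=0 D=0 ZF=0 PC=6
Step 7: PC=6 exec 'ADD A, 2'. After: A=11 B=3 C=0 D=0 ZF=0 PC=7
Step 8: PC=7 exec 'ADD A, 3'. After: A=14 B=3 C=0 D=0 ZF=0 PC=8
Step 9: PC=8 exec 'ADD C, 5'. After: A=14 B=3 C=5 D=0 ZF=0 PC=9
Step 10: PC=9 exec 'ADD C, 5'. After: A=14 B=3 C=10 D=0 ZF=0 PC=10
Step 11: PC=10 exec 'ADD B, 5'. After: A=14 B=8 C=10 D=0 ZF=0 PC=11
Step 12: PC=11 exec 'ADD A, 4'. After: A=18 B=8 C=10 D=0 ZF=0 PC=12
Step 13: PC=12 exec 'ADD C, 1'. After: A=18 B=8 C=11 D=0 ZF=0 PC=13
Step 14: PC=13 exec 'HALT'. After: A=18 B=8 C=11 D=0 ZF=0 PC=13 HALTED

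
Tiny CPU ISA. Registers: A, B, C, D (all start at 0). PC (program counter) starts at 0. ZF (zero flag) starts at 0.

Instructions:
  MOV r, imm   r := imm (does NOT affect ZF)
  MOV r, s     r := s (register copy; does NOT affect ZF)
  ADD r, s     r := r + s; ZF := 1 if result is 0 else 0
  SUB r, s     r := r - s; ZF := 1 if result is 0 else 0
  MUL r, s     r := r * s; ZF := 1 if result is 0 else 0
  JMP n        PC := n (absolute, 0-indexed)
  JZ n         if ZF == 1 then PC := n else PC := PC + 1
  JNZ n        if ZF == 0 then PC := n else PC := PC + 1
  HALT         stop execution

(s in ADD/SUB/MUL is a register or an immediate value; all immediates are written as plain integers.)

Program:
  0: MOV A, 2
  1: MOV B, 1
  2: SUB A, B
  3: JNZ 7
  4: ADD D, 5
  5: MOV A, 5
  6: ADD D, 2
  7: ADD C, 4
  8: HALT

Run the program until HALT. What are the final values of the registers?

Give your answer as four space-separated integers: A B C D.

Step 1: PC=0 exec 'MOV A, 2'. After: A=2 B=0 C=0 D=0 ZF=0 PC=1
Step 2: PC=1 exec 'MOV B, 1'. After: A=2 B=1 C=0 D=0 ZF=0 PC=2
Step 3: PC=2 exec 'SUB A, B'. After: A=1 B=1 C=0 D=0 ZF=0 PC=3
Step 4: PC=3 exec 'JNZ 7'. After: A=1 B=1 C=0 D=0 ZF=0 PC=7
Step 5: PC=7 exec 'ADD C, 4'. After: A=1 B=1 C=4 D=0 ZF=0 PC=8
Step 6: PC=8 exec 'HALT'. After: A=1 B=1 C=4 D=0 ZF=0 PC=8 HALTED

Answer: 1 1 4 0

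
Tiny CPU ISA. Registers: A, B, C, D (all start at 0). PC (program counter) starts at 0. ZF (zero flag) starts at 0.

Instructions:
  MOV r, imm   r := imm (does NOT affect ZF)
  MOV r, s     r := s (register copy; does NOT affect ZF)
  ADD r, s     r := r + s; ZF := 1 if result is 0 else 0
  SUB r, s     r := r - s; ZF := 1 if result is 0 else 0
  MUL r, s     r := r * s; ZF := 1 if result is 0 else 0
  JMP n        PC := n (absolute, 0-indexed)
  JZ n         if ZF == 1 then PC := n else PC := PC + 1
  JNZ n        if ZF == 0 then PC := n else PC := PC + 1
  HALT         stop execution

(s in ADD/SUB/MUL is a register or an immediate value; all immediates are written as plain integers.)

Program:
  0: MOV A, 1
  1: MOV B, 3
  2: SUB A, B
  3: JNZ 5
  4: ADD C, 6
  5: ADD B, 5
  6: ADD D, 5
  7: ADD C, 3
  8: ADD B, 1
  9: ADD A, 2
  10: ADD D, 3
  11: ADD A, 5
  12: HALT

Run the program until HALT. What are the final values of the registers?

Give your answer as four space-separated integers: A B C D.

Answer: 5 9 3 8

Derivation:
Step 1: PC=0 exec 'MOV A, 1'. After: A=1 B=0 C=0 D=0 ZF=0 PC=1
Step 2: PC=1 exec 'MOV B, 3'. After: A=1 B=3 C=0 D=0 ZF=0 PC=2
Step 3: PC=2 exec 'SUB A, B'. After: A=-2 B=3 C=0 D=0 ZF=0 PC=3
Step 4: PC=3 exec 'JNZ 5'. After: A=-2 B=3 C=0 D=0 ZF=0 PC=5
Step 5: PC=5 exec 'ADD B, 5'. After: A=-2 B=8 C=0 D=0 ZF=0 PC=6
Step 6: PC=6 exec 'ADD D, 5'. After: A=-2 B=8 C=0 D=5 ZF=0 PC=7
Step 7: PC=7 exec 'ADD C, 3'. After: A=-2 B=8 C=3 D=5 ZF=0 PC=8
Step 8: PC=8 exec 'ADD B, 1'. After: A=-2 B=9 C=3 D=5 ZF=0 PC=9
Step 9: PC=9 exec 'ADD A, 2'. After: A=0 B=9 C=3 D=5 ZF=1 PC=10
Step 10: PC=10 exec 'ADD D, 3'. After: A=0 B=9 C=3 D=8 ZF=0 PC=11
Step 11: PC=11 exec 'ADD A, 5'. After: A=5 B=9 C=3 D=8 ZF=0 PC=12
Step 12: PC=12 exec 'HALT'. After: A=5 B=9 C=3 D=8 ZF=0 PC=12 HALTED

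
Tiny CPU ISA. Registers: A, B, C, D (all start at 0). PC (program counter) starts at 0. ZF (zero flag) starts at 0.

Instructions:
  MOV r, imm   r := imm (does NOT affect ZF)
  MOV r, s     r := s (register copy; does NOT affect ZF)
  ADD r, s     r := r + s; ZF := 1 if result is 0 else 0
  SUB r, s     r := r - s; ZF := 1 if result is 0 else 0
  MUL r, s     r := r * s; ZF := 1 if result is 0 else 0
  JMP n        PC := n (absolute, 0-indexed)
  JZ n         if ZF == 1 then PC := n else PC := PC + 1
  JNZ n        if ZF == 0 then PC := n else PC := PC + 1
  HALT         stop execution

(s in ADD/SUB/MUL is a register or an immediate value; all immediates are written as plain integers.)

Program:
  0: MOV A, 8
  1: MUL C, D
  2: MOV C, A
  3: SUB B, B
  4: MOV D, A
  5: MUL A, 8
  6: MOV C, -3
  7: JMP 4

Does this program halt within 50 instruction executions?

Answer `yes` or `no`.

Step 1: PC=0 exec 'MOV A, 8'. After: A=8 B=0 C=0 D=0 ZF=0 PC=1
Step 2: PC=1 exec 'MUL C, D'. After: A=8 B=0 C=0 D=0 ZF=1 PC=2
Step 3: PC=2 exec 'MOV C, A'. After: A=8 B=0 C=8 D=0 ZF=1 PC=3
Step 4: PC=3 exec 'SUB B, B'. After: A=8 B=0 C=8 D=0 ZF=1 PC=4
Step 5: PC=4 exec 'MOV D, A'. After: A=8 B=0 C=8 D=8 ZF=1 PC=5
Step 6: PC=5 exec 'MUL A, 8'. After: A=64 B=0 C=8 D=8 ZF=0 PC=6
Step 7: PC=6 exec 'MOV C, -3'. After: A=64 B=0 C=-3 D=8 ZF=0 PC=7
Step 8: PC=7 exec 'JMP 4'. After: A=64 B=0 C=-3 D=8 ZF=0 PC=4
Step 9: PC=4 exec 'MOV D, A'. After: A=64 B=0 C=-3 D=64 ZF=0 PC=5
Step 10: PC=5 exec 'MUL A, 8'. After: A=512 B=0 C=-3 D=64 ZF=0 PC=6
Step 11: PC=6 exec 'MOV C, -3'. After: A=512 B=0 C=-3 D=64 ZF=0 PC=7
Step 12: PC=7 exec 'JMP 4'. After: A=512 B=0 C=-3 D=64 ZF=0 PC=4
Step 13: PC=4 exec 'MOV D, A'. After: A=512 B=0 C=-3 D=512 ZF=0 PC=5
Step 14: PC=5 exec 'MUL A, 8'. After: A=4096 B=0 C=-3 D=512 ZF=0 PC=6
Step 15: PC=6 exec 'MOV C, -3'. After: A=4096 B=0 C=-3 D=512 ZF=0 PC=7
After 50 steps: not halted. PC revisits the same instructions with no path to HALT; will never halt.

Answer: no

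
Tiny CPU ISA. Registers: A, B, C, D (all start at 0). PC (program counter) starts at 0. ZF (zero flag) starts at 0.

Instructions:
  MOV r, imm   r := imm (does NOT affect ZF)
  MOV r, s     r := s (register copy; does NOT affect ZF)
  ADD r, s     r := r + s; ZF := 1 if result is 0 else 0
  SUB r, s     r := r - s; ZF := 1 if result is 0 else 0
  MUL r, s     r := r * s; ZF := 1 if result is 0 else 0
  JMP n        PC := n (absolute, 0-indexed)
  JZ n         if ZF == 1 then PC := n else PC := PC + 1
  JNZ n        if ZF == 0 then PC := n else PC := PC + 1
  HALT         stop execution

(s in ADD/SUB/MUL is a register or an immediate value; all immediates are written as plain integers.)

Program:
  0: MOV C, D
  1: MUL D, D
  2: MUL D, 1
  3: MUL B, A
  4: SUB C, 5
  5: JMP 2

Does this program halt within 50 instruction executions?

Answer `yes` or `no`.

Answer: no

Derivation:
Step 1: PC=0 exec 'MOV C, D'. After: A=0 B=0 C=0 D=0 ZF=0 PC=1
Step 2: PC=1 exec 'MUL D, D'. After: A=0 B=0 C=0 D=0 ZF=1 PC=2
Step 3: PC=2 exec 'MUL D, 1'. After: A=0 B=0 C=0 D=0 ZF=1 PC=3
Step 4: PC=3 exec 'MUL B, A'. After: A=0 B=0 C=0 D=0 ZF=1 PC=4
Step 5: PC=4 exec 'SUB C, 5'. After: A=0 B=0 C=-5 D=0 ZF=0 PC=5
Step 6: PC=5 exec 'JMP 2'. After: A=0 B=0 C=-5 D=0 ZF=0 PC=2
Step 7: PC=2 exec 'MUL D, 1'. After: A=0 B=0 C=-5 D=0 ZF=1 PC=3
Step 8: PC=3 exec 'MUL B, A'. After: A=0 B=0 C=-5 D=0 ZF=1 PC=4
Step 9: PC=4 exec 'SUB C, 5'. After: A=0 B=0 C=-10 D=0 ZF=0 PC=5
Step 10: PC=5 exec 'JMP 2'. After: A=0 B=0 C=-10 D=0 ZF=0 PC=2
Step 11: PC=2 exec 'MUL D, 1'. After: A=0 B=0 C=-10 D=0 ZF=1 PC=3
Step 12: PC=3 exec 'MUL B, A'. After: A=0 B=0 C=-10 D=0 ZF=1 PC=4
Step 13: PC=4 exec 'SUB C, 5'. After: A=0 B=0 C=-15 D=0 ZF=0 PC=5
Step 14: PC=5 exec 'JMP 2'. After: A=0 B=0 C=-15 D=0 ZF=0 PC=2
Step 15: PC=2 exec 'MUL D, 1'. After: A=0 B=0 C=-15 D=0 ZF=1 PC=3
After 50 steps: not halted. PC revisits the same instructions with no path to HALT; will never halt.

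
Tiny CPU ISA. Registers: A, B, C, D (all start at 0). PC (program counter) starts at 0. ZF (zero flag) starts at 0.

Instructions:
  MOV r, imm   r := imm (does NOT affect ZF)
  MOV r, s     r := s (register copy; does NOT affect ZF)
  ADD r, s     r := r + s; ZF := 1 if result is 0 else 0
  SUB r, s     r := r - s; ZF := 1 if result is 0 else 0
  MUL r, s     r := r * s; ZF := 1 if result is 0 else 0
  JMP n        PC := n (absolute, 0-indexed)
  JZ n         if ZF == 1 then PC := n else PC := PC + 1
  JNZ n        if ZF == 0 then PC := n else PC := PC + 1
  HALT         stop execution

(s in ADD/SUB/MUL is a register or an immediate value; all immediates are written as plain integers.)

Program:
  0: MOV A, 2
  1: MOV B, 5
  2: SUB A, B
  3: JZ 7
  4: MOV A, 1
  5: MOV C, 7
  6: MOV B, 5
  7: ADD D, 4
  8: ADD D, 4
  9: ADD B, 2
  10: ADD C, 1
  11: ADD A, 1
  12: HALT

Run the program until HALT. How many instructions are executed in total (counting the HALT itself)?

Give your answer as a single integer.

Answer: 13

Derivation:
Step 1: PC=0 exec 'MOV A, 2'. After: A=2 B=0 C=0 D=0 ZF=0 PC=1
Step 2: PC=1 exec 'MOV B, 5'. After: A=2 B=5 C=0 D=0 ZF=0 PC=2
Step 3: PC=2 exec 'SUB A, B'. After: A=-3 B=5 C=0 D=0 ZF=0 PC=3
Step 4: PC=3 exec 'JZ 7'. After: A=-3 B=5 C=0 D=0 ZF=0 PC=4
Step 5: PC=4 exec 'MOV A, 1'. After: A=1 B=5 C=0 D=0 ZF=0 PC=5
Step 6: PC=5 exec 'MOV C, 7'. After: A=1 B=5 C=7 D=0 ZF=0 PC=6
Step 7: PC=6 exec 'MOV B, 5'. After: A=1 B=5 C=7 D=0 ZF=0 PC=7
Step 8: PC=7 exec 'ADD D, 4'. After: A=1 B=5 C=7 D=4 ZF=0 PC=8
Step 9: PC=8 exec 'ADD D, 4'. After: A=1 B=5 C=7 D=8 ZF=0 PC=9
Step 10: PC=9 exec 'ADD B, 2'. After: A=1 B=7 C=7 D=8 ZF=0 PC=10
Step 11: PC=10 exec 'ADD C, 1'. After: A=1 B=7 C=8 D=8 ZF=0 PC=11
Step 12: PC=11 exec 'ADD A, 1'. After: A=2 B=7 C=8 D=8 ZF=0 PC=12
Step 13: PC=12 exec 'HALT'. After: A=2 B=7 C=8 D=8 ZF=0 PC=12 HALTED
Total instructions executed: 13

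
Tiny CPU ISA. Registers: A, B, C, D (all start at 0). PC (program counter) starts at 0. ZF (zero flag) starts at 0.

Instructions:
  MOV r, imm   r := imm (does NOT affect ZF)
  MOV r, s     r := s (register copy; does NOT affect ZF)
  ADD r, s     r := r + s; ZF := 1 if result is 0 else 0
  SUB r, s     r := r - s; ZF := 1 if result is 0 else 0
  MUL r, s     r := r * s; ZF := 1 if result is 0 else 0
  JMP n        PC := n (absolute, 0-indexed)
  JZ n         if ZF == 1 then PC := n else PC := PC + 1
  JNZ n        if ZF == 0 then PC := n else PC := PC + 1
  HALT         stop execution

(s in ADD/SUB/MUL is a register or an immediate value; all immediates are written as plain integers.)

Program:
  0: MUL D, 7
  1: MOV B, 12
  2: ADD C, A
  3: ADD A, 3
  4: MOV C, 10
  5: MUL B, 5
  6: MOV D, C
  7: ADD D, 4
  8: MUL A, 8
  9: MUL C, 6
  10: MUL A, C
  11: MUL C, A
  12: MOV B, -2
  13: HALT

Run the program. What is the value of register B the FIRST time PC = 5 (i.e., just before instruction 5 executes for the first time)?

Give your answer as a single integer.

Step 1: PC=0 exec 'MUL D, 7'. After: A=0 B=0 C=0 D=0 ZF=1 PC=1
Step 2: PC=1 exec 'MOV B, 12'. After: A=0 B=12 C=0 D=0 ZF=1 PC=2
Step 3: PC=2 exec 'ADD C, A'. After: A=0 B=12 C=0 D=0 ZF=1 PC=3
Step 4: PC=3 exec 'ADD A, 3'. After: A=3 B=12 C=0 D=0 ZF=0 PC=4
Step 5: PC=4 exec 'MOV C, 10'. After: A=3 B=12 C=10 D=0 ZF=0 PC=5
First time PC=5: B=12

12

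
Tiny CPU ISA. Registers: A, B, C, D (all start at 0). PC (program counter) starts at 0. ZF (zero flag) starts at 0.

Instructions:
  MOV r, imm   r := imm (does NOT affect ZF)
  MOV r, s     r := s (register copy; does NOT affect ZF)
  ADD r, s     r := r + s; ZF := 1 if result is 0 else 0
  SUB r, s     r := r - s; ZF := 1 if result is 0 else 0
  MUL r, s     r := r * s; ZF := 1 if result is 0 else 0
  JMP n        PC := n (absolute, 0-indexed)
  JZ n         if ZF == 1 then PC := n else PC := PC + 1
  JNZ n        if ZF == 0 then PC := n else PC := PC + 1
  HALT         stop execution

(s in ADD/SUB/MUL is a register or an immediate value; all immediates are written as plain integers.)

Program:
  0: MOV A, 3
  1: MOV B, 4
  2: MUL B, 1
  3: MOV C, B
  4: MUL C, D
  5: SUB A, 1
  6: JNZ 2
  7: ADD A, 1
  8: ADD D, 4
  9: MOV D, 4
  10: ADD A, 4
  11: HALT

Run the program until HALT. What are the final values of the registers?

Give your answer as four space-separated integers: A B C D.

Step 1: PC=0 exec 'MOV A, 3'. After: A=3 B=0 C=0 D=0 ZF=0 PC=1
Step 2: PC=1 exec 'MOV B, 4'. After: A=3 B=4 C=0 D=0 ZF=0 PC=2
Step 3: PC=2 exec 'MUL B, 1'. After: A=3 B=4 C=0 D=0 ZF=0 PC=3
Step 4: PC=3 exec 'MOV C, B'. After: A=3 B=4 C=4 D=0 ZF=0 PC=4
Step 5: PC=4 exec 'MUL C, D'. After: A=3 B=4 C=0 D=0 ZF=1 PC=5
Step 6: PC=5 exec 'SUB A, 1'. After: A=2 B=4 C=0 D=0 ZF=0 PC=6
Step 7: PC=6 exec 'JNZ 2'. After: A=2 B=4 C=0 D=0 ZF=0 PC=2
Step 8: PC=2 exec 'MUL B, 1'. After: A=2 B=4 C=0 D=0 ZF=0 PC=3
Step 9: PC=3 exec 'MOV C, B'. After: A=2 B=4 C=4 D=0 ZF=0 PC=4
Step 10: PC=4 exec 'MUL C, D'. After: A=2 B=4 C=0 D=0 ZF=1 PC=5
Step 11: PC=5 exec 'SUB A, 1'. After: A=1 B=4 C=0 D=0 ZF=0 PC=6
Step 12: PC=6 exec 'JNZ 2'. After: A=1 B=4 C=0 D=0 ZF=0 PC=2
Step 13: PC=2 exec 'MUL B, 1'. After: A=1 B=4 C=0 D=0 ZF=0 PC=3
Step 14: PC=3 exec 'MOV C, B'. After: A=1 B=4 C=4 D=0 ZF=0 PC=4
Step 15: PC=4 exec 'MUL C, D'. After: A=1 B=4 C=0 D=0 ZF=1 PC=5
Step 16: PC=5 exec 'SUB A, 1'. After: A=0 B=4 C=0 D=0 ZF=1 PC=6
Step 17: PC=6 exec 'JNZ 2'. After: A=0 B=4 C=0 D=0 ZF=1 PC=7
Step 18: PC=7 exec 'ADD A, 1'. After: A=1 B=4 C=0 D=0 ZF=0 PC=8
Step 19: PC=8 exec 'ADD D, 4'. After: A=1 B=4 C=0 D=4 ZF=0 PC=9
Step 20: PC=9 exec 'MOV D, 4'. After: A=1 B=4 C=0 D=4 ZF=0 PC=10
Step 21: PC=10 exec 'ADD A, 4'. After: A=5 B=4 C=0 D=4 ZF=0 PC=11
Step 22: PC=11 exec 'HALT'. After: A=5 B=4 C=0 D=4 ZF=0 PC=11 HALTED

Answer: 5 4 0 4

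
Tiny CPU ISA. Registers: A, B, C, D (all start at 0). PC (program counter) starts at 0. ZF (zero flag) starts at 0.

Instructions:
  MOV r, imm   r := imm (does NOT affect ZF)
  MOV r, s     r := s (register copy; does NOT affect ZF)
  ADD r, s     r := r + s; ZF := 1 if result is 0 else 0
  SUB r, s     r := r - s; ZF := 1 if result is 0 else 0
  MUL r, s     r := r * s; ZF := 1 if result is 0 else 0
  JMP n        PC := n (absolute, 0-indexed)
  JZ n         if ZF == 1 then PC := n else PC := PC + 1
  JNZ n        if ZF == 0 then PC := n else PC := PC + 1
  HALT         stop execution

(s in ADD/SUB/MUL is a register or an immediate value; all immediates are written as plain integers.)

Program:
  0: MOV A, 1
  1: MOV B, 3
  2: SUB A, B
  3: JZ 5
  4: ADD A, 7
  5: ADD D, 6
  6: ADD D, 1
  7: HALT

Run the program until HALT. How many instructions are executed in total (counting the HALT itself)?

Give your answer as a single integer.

Step 1: PC=0 exec 'MOV A, 1'. After: A=1 B=0 C=0 D=0 ZF=0 PC=1
Step 2: PC=1 exec 'MOV B, 3'. After: A=1 B=3 C=0 D=0 ZF=0 PC=2
Step 3: PC=2 exec 'SUB A, B'. After: A=-2 B=3 C=0 D=0 ZF=0 PC=3
Step 4: PC=3 exec 'JZ 5'. After: A=-2 B=3 C=0 D=0 ZF=0 PC=4
Step 5: PC=4 exec 'ADD A, 7'. After: A=5 B=3 C=0 D=0 ZF=0 PC=5
Step 6: PC=5 exec 'ADD D, 6'. After: A=5 B=3 C=0 D=6 ZF=0 PC=6
Step 7: PC=6 exec 'ADD D, 1'. After: A=5 B=3 C=0 D=7 ZF=0 PC=7
Step 8: PC=7 exec 'HALT'. After: A=5 B=3 C=0 D=7 ZF=0 PC=7 HALTED
Total instructions executed: 8

Answer: 8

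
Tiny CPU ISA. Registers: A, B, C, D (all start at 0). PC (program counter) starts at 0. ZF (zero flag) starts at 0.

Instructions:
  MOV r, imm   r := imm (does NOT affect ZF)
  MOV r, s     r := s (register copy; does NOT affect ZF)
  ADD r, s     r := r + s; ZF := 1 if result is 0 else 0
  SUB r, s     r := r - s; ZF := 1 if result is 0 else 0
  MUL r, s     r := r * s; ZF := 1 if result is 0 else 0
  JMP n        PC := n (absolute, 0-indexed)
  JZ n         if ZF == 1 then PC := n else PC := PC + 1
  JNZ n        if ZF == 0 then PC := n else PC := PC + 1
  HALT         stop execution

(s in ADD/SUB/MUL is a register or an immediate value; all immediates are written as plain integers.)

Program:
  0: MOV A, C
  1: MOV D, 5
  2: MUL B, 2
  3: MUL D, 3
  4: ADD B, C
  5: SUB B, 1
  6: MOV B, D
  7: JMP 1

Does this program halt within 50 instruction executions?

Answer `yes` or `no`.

Step 1: PC=0 exec 'MOV A, C'. After: A=0 B=0 C=0 D=0 ZF=0 PC=1
Step 2: PC=1 exec 'MOV D, 5'. After: A=0 B=0 C=0 D=5 ZF=0 PC=2
Step 3: PC=2 exec 'MUL B, 2'. After: A=0 B=0 C=0 D=5 ZF=1 PC=3
Step 4: PC=3 exec 'MUL D, 3'. After: A=0 B=0 C=0 D=15 ZF=0 PC=4
Step 5: PC=4 exec 'ADD B, C'. After: A=0 B=0 C=0 D=15 ZF=1 PC=5
Step 6: PC=5 exec 'SUB B, 1'. After: A=0 B=-1 C=0 D=15 ZF=0 PC=6
Step 7: PC=6 exec 'MOV B, D'. After: A=0 B=15 C=0 D=15 ZF=0 PC=7
Step 8: PC=7 exec 'JMP 1'. After: A=0 B=15 C=0 D=15 ZF=0 PC=1
Step 9: PC=1 exec 'MOV D, 5'. After: A=0 B=15 C=0 D=5 ZF=0 PC=2
Step 10: PC=2 exec 'MUL B, 2'. After: A=0 B=30 C=0 D=5 ZF=0 PC=3
Step 11: PC=3 exec 'MUL D, 3'. After: A=0 B=30 C=0 D=15 ZF=0 PC=4
Step 12: PC=4 exec 'ADD B, C'. After: A=0 B=30 C=0 D=15 ZF=0 PC=5
Step 13: PC=5 exec 'SUB B, 1'. After: A=0 B=29 C=0 D=15 ZF=0 PC=6
Step 14: PC=6 exec 'MOV B, D'. After: A=0 B=15 C=0 D=15 ZF=0 PC=7
State after step 14 equals state after step 7: the program is in a cycle of length 7 and will never halt.

Answer: no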